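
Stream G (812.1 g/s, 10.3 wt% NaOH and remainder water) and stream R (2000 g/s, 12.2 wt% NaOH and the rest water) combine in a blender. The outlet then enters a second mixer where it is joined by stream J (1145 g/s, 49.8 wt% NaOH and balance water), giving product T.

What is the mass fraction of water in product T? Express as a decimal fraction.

Overall, product flow = 3957.1 g/s.
water in = 812.1×0.897 + 2000×0.878 + 1145×0.502 = 3059.2 g/s.
water fraction in T = 0.7731.

0.7731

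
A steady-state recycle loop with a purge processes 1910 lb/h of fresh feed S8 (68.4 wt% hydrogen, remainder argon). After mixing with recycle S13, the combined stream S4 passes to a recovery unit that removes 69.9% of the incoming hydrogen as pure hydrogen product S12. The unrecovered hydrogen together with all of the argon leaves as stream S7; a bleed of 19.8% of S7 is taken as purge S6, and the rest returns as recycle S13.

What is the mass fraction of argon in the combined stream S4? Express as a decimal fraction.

argon enters only via S8 and leaves only via the purge: 1910×0.316 = 0.198×(argon in S7), and the recovery unit passes all argon, so argon in S4 = argon in S7 = 3048.3 lb/h.
hydrogen in S4: m_A = 1910×0.684 + (1−0.198)·(1−0.699)·m_A, so m_A = 1306.4/0.7586 = 1722.2 lb/h.
S4 = 1722.2 + 3048.3 = 4770.5 lb/h.
argon fraction in S4 = 3048.3/4770.5 = 0.6390.

0.6390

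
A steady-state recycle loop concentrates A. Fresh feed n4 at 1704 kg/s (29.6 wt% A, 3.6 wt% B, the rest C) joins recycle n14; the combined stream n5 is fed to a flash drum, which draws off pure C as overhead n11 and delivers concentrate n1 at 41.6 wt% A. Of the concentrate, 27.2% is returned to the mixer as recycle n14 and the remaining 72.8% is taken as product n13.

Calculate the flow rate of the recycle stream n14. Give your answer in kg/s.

453 kg/s

Overall A balance (none leaves overhead): A in fresh feed = A in product, i.e. 1704×0.296 = (1−0.272)·n1·0.416.
n1 = 504.38/(0.416×0.728) = 1665.5 kg/s.
Recycle n14 = 0.272×1665.5 = 453.01 kg/s.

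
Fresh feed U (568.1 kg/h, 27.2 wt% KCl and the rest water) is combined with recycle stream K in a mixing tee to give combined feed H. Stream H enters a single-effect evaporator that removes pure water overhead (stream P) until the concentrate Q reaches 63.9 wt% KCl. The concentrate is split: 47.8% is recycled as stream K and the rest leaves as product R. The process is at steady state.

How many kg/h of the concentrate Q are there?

463.3 kg/h

Overall KCl balance (none leaves overhead): KCl in fresh feed = KCl in product, i.e. 568.1×0.272 = (1−0.478)·Q·0.639.
Q = 154.52/(0.639×0.522) = 463.26 kg/h.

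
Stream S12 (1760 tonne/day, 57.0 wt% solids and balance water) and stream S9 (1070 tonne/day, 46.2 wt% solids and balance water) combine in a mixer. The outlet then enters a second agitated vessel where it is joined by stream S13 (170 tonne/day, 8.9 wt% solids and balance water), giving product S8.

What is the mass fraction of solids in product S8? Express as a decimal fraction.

0.504

Overall, product flow = 3000 tonne/day.
solids in = 1760×0.570 + 1070×0.462 + 170×0.089 = 1512.7 tonne/day.
solids fraction in S8 = 0.504.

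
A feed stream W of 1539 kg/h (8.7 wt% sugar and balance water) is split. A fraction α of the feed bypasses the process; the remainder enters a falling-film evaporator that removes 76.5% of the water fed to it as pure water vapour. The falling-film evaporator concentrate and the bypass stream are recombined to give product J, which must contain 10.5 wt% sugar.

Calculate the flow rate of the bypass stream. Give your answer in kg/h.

1161 kg/h

All 1539×0.087 = 133.89 kg/h of sugar reaches J, so J = 133.89/0.105 = 1275.2 kg/h and vapour = 263.83 kg/h.
The evaporator receives (1−α)·1539 of feed at 0.913 water and removes 0.765 of that water:
0.765×0.913×(1−α)×1539 = 263.83
(1−α) = 263.83/1074.9 = 0.2454;  α = 0.7546.
Bypass flow = 0.7546×1539 = 1161.3 kg/h.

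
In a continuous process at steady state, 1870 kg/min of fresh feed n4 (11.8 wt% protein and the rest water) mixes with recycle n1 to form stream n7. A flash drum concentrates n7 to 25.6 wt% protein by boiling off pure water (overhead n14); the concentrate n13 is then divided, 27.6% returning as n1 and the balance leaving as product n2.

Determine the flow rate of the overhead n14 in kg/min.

Overall protein balance (none leaves overhead): protein in fresh feed = protein in product, i.e. 1870×0.118 = (1−0.276)·n13·0.256.
n13 = 220.66/(0.256×0.724) = 1190.5 kg/min.
Recycle n1 = 0.276×1190.5 = 328.59 kg/min.
Combined feed n7 = 1870 + 328.59 = 2198.6 kg/min.
Overhead n14 = n7 − n13 = 2198.6 − 1190.5 = 1008 kg/min.

1008 kg/min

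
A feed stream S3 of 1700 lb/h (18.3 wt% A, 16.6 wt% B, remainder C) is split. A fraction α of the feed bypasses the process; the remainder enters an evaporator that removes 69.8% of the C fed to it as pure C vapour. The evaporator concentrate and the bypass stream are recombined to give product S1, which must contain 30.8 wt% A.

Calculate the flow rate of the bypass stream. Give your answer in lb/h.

181.7 lb/h

All 1700×0.183 = 311.1 lb/h of A reaches S1, so S1 = 311.1/0.308 = 1010.1 lb/h and vapour = 689.94 lb/h.
The evaporator receives (1−α)·1700 of feed at 0.651 C and removes 0.698 of that C:
0.698×0.651×(1−α)×1700 = 689.94
(1−α) = 689.94/772.48 = 0.8931;  α = 0.1069.
Bypass flow = 0.1069×1700 = 181.65 lb/h.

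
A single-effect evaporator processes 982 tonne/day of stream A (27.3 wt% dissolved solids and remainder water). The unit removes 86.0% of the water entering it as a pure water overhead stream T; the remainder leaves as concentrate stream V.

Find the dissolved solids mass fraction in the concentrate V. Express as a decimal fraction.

dissolved solids is not removed: 982×0.273 = 268.09 tonne/day of dissolved solids enters V.
water entering = 982×0.727 = 713.91 tonne/day; overhead removed = 0.860×713.91 = 613.97 tonne/day.
Concentrate = 982 − 613.97 = 368.03 tonne/day.
Mass fraction = 268.09/368.03 = 0.7284.

0.7284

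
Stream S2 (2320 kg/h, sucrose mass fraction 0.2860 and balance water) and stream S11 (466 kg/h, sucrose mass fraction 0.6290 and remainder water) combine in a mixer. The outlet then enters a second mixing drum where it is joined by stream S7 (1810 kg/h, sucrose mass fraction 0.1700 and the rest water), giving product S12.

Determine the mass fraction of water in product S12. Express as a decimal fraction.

0.7249

Overall, product flow = 4596 kg/h.
water in = 2320×0.714 + 466×0.371 + 1810×0.830 = 3331.7 kg/h.
water fraction in S12 = 0.7249.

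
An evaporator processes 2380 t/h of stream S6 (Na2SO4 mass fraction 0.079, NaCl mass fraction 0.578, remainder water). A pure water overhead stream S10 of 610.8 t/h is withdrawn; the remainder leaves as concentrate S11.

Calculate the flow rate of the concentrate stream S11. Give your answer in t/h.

1769 t/h

Concentrate = 2380 − 610.8 = 1769.2 t/h.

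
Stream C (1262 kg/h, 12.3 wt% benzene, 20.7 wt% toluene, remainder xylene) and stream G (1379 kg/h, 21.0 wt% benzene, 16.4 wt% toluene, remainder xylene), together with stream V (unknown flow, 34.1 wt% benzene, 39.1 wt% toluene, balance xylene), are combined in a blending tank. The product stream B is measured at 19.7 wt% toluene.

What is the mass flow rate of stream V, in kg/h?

169.5 kg/h

Let V be the unknown flow. Total out = 2641 + V.
toluene balance: 487.39 + 0.391·V = 0.197·(2641 + V)
(0.391 − 0.197)·V = 0.197×2641 − 487.39 = 32.887
V = 32.887 / 0.194 = 169.52 kg/h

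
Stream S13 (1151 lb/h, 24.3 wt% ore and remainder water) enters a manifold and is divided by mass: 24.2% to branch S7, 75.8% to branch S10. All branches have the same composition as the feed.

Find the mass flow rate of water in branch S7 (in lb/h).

Branch S7 total = 0.242×1151 = 278.54 lb/h.
water in S7 = 0.757×278.54 = 210.86 lb/h.

210.9 lb/h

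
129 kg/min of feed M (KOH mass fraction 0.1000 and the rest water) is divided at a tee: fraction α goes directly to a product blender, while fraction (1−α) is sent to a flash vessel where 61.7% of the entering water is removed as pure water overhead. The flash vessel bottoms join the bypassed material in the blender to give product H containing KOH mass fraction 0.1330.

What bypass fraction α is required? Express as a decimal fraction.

0.553

All 129×0.100 = 12.9 kg/min of KOH reaches H, so H = 12.9/0.133 = 96.992 kg/min and vapour = 32.008 kg/min.
The evaporator receives (1−α)·129 of feed at 0.900 water and removes 0.617 of that water:
0.617×0.900×(1−α)×129 = 32.008
(1−α) = 32.008/71.634 = 0.4468;  α = 0.5532.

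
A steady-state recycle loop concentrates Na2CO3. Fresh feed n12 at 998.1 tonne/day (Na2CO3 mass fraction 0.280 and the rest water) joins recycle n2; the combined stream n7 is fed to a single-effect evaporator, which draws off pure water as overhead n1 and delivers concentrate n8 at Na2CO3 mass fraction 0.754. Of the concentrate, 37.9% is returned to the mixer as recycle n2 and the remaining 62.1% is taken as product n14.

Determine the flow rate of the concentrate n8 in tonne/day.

Overall Na2CO3 balance (none leaves overhead): Na2CO3 in fresh feed = Na2CO3 in product, i.e. 998.1×0.280 = (1−0.379)·n8·0.754.
n8 = 279.47/(0.754×0.621) = 596.86 tonne/day.

596.9 tonne/day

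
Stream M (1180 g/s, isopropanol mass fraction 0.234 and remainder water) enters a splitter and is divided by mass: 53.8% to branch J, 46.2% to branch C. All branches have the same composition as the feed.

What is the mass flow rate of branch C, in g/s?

Branch C flow = 0.462×1180 = 545.16 g/s.

545.2 g/s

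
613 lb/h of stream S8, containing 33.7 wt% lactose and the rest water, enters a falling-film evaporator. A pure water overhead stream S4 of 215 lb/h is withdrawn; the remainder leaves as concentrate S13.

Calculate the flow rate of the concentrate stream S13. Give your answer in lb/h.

398 lb/h

Concentrate = 613 − 215 = 398 lb/h.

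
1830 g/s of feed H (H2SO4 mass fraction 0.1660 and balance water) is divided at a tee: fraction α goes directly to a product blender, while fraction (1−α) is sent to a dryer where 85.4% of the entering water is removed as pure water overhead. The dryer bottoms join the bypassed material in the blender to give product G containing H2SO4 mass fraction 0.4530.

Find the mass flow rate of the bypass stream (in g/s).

202.2 g/s

All 1830×0.166 = 303.78 g/s of H2SO4 reaches G, so G = 303.78/0.453 = 670.6 g/s and vapour = 1159.4 g/s.
The evaporator receives (1−α)·1830 of feed at 0.834 water and removes 0.854 of that water:
0.854×0.834×(1−α)×1830 = 1159.4
(1−α) = 1159.4/1303.4 = 0.8895;  α = 0.1105.
Bypass flow = 0.1105×1830 = 202.16 g/s.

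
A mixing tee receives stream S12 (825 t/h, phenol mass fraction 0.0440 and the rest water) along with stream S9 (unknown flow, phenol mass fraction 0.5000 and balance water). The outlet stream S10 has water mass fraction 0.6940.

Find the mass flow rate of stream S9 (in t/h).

1114 t/h

Let S9 be the unknown flow. Total out = 825 + S9.
water balance: 788.7 + 0.500·S9 = 0.694·(825 + S9)
(0.500 − 0.694)·S9 = 0.694×825 − 788.7 = -216.15
S9 = -216.15 / -0.194 = 1114.2 t/h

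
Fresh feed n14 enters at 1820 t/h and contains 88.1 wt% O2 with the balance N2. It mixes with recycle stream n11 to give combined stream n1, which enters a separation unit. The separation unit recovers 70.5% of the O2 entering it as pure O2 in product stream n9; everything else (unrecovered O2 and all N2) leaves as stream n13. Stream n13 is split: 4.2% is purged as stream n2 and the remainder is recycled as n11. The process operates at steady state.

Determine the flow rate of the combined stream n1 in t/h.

N2 enters only via n14 and leaves only via the purge: 1820×0.119 = 0.042×(N2 in n13), and the separation unit passes all N2, so N2 in n1 = N2 in n13 = 5156.7 t/h.
O2 in n1: m_A = 1820×0.881 + (1−0.042)·(1−0.705)·m_A, so m_A = 1603.4/0.7174 = 2235.1 t/h.
n1 = 2235.1 + 5156.7 = 7391.7 t/h.

7392 t/h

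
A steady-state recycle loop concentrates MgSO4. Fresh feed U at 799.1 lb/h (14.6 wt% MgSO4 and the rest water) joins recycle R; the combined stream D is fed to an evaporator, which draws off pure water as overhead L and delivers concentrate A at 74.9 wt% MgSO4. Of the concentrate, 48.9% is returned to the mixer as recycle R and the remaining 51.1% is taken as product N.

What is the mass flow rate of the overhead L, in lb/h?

Overall MgSO4 balance (none leaves overhead): MgSO4 in fresh feed = MgSO4 in product, i.e. 799.1×0.146 = (1−0.489)·A·0.749.
A = 116.67/(0.749×0.511) = 304.83 lb/h.
Recycle R = 0.489×304.83 = 149.06 lb/h.
Combined feed D = 799.1 + 149.06 = 948.16 lb/h.
Overhead L = D − A = 948.16 − 304.83 = 643.33 lb/h.

643.3 lb/h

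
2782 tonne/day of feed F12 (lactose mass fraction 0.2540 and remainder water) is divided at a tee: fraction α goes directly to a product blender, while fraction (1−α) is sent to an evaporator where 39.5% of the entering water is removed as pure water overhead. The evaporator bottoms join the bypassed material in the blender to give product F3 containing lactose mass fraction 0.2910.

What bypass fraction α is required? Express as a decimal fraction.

All 2782×0.254 = 706.63 tonne/day of lactose reaches F3, so F3 = 706.63/0.291 = 2428.3 tonne/day and vapour = 353.73 tonne/day.
The evaporator receives (1−α)·2782 of feed at 0.746 water and removes 0.395 of that water:
0.395×0.746×(1−α)×2782 = 353.73
(1−α) = 353.73/819.77 = 0.4315;  α = 0.5685.

0.569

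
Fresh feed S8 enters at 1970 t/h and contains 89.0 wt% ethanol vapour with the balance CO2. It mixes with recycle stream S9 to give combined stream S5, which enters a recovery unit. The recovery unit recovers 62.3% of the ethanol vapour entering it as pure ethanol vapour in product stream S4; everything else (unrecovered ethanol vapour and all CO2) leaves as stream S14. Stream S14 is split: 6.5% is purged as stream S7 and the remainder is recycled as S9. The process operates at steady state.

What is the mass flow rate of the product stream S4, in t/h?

ethanol vapour in S5: m_A = 1970×0.890 + (1−0.065)·(1−0.623)·m_A, so m_A = 1753.3/0.6475 = 2707.8 t/h.
Product S4 = 0.623×2707.8 = 1686.9 t/h.

1687 t/h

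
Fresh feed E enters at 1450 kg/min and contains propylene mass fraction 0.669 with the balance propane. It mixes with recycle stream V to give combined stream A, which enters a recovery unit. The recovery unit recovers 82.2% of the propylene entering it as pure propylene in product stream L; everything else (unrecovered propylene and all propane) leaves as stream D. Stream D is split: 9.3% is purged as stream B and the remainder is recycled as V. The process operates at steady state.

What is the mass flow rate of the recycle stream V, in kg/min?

propane enters only via E and leaves only via the purge: 1450×0.331 = 0.093×(propane in D), and the recovery unit passes all propane, so propane in A = propane in D = 5160.8 kg/min.
propylene in A: m_A = 1450×0.669 + (1−0.093)·(1−0.822)·m_A, so m_A = 970.05/0.8386 = 1156.8 kg/min.
D = (1−0.822)×1156.8 + 5160.8 = 5366.7 kg/min.
Recycle V = (1−0.093)×5366.7 = 4867.6 kg/min.

4868 kg/min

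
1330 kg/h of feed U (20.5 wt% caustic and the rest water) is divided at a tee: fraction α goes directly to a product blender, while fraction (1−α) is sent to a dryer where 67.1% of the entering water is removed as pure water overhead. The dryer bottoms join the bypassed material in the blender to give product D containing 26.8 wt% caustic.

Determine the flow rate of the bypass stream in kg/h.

743.9 kg/h

All 1330×0.205 = 272.65 kg/h of caustic reaches D, so D = 272.65/0.268 = 1017.4 kg/h and vapour = 312.65 kg/h.
The evaporator receives (1−α)·1330 of feed at 0.795 water and removes 0.671 of that water:
0.671×0.795×(1−α)×1330 = 312.65
(1−α) = 312.65/709.48 = 0.4407;  α = 0.5593.
Bypass flow = 0.5593×1330 = 743.91 kg/h.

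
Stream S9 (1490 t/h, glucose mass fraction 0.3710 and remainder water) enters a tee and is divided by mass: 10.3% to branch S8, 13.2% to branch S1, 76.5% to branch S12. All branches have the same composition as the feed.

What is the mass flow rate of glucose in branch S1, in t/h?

Branch S1 total = 0.132×1490 = 196.68 t/h.
glucose in S1 = 0.371×196.68 = 72.968 t/h.

72.97 t/h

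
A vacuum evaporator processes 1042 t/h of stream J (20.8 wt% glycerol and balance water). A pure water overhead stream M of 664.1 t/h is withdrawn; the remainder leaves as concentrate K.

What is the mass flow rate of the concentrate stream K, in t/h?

Concentrate = 1042 − 664.1 = 377.9 t/h.

377.9 t/h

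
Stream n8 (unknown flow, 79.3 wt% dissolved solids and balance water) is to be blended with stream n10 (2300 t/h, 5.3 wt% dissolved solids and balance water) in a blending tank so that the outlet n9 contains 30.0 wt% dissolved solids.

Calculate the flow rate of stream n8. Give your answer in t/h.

1152 t/h

Let n8 be the unknown flow. Total out = 2300 + n8.
dissolved solids balance: 121.9 + 0.793·n8 = 0.300·(2300 + n8)
(0.793 − 0.300)·n8 = 0.300×2300 − 121.9 = 568.1
n8 = 568.1 / 0.493 = 1152.3 t/h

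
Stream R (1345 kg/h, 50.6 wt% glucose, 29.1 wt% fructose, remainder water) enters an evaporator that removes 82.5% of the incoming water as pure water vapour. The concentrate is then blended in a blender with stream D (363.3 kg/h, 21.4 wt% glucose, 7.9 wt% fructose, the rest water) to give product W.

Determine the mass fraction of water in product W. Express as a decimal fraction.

Vapour removed = 0.825×0.203×1345 = 225.25 kg/h; concentrate = 1119.7 kg/h.
water reaching the mixer = 47.781 (from concentrate) + 363.3×0.707 = 304.63 kg/h.
Product flow = 1119.7 + 363.3 = 1483 kg/h; water fraction = 0.2054.

0.2054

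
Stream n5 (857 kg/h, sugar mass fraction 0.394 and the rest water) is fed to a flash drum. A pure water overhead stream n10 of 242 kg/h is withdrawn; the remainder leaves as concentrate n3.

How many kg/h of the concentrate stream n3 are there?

615 kg/h

Concentrate = 857 − 242 = 615 kg/h.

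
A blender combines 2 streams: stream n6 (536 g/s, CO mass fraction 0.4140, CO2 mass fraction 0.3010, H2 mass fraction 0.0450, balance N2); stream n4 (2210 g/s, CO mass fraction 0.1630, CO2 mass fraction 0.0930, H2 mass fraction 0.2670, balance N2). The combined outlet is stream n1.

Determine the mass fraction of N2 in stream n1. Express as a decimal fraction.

0.4307

Total flow out = 536 + 2210 = 2746 g/s.
N2 in = 536×0.240 + 2210×0.477 = 1182.8 g/s.
N2 mass fraction in n1 = 1182.8/2746 = 0.4307.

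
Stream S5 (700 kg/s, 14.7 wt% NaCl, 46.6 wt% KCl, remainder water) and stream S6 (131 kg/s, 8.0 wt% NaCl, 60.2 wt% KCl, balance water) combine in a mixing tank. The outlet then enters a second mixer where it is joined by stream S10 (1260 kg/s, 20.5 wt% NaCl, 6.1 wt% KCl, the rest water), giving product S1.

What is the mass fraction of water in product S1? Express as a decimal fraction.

Overall, product flow = 2091 kg/s.
water in = 700×0.387 + 131×0.318 + 1260×0.734 = 1237.4 kg/s.
water fraction in S1 = 0.5918.

0.5918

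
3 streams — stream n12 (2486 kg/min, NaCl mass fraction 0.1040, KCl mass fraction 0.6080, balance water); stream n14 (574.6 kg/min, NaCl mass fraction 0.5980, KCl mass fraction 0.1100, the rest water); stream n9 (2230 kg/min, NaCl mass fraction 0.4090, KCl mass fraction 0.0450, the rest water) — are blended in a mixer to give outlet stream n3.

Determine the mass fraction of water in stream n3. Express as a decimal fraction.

Total flow out = 2486 + 574.6 + 2230 = 5290.6 kg/min.
water in = 2486×0.288 + 574.6×0.292 + 2230×0.546 = 2101.3 kg/min.
water mass fraction in n3 = 2101.3/5290.6 = 0.3972.

0.3972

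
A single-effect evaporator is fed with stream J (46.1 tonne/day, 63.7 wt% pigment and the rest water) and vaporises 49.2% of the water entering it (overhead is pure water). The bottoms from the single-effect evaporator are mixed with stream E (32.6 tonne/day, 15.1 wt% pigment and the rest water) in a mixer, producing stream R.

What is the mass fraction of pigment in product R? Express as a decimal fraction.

Vapour removed = 0.492×0.363×46.1 = 8.2333 tonne/day; concentrate = 37.867 tonne/day.
pigment reaching the mixer = 29.366 (from concentrate) + 32.6×0.151 = 34.288 tonne/day.
Product flow = 37.867 + 32.6 = 70.467 tonne/day; pigment fraction = 0.487.

0.487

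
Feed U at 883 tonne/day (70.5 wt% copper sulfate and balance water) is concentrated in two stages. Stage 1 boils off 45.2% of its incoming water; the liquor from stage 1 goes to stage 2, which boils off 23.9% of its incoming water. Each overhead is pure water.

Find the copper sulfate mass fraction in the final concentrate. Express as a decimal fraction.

0.8514

water in feed = 883×0.295 = 260.49 tonne/day.
After stage 1: water left = (1−0.452)×260.49 = 142.75; stream total = 765.26 tonne/day.
After stage 2: water left = (1−0.239)×142.75 = 108.63; final concentrate = 731.14 tonne/day.
copper sulfate fraction = 622.51/731.14 = 0.8514.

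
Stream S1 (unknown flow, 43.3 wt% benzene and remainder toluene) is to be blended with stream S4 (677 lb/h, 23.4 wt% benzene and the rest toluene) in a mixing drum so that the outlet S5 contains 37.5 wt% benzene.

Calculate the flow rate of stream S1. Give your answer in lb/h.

1646 lb/h

Let S1 be the unknown flow. Total out = 677 + S1.
benzene balance: 158.42 + 0.433·S1 = 0.375·(677 + S1)
(0.433 − 0.375)·S1 = 0.375×677 − 158.42 = 95.457
S1 = 95.457 / 0.058 = 1645.8 lb/h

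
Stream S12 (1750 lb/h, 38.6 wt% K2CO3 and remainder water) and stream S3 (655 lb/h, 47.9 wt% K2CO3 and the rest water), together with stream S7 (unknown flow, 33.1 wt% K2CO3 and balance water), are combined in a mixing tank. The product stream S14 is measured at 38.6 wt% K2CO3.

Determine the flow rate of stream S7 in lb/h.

Let S7 be the unknown flow. Total out = 2405 + S7.
K2CO3 balance: 989.25 + 0.331·S7 = 0.386·(2405 + S7)
(0.331 − 0.386)·S7 = 0.386×2405 − 989.25 = -60.915
S7 = -60.915 / -0.055 = 1107.5 lb/h

1108 lb/h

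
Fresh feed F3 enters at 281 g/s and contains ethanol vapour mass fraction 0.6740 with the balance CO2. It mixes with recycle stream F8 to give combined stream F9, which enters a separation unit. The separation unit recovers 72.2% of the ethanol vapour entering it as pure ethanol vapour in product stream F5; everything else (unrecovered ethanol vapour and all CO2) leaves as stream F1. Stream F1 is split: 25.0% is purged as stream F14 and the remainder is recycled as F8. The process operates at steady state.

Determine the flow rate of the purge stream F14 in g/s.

108.2 g/s

CO2 enters only via F3 and leaves only via the purge: 281×0.326 = 0.250×(CO2 in F1), and the separation unit passes all CO2, so CO2 in F9 = CO2 in F1 = 366.42 g/s.
ethanol vapour in F9: m_A = 281×0.674 + (1−0.250)·(1−0.722)·m_A, so m_A = 189.39/0.7915 = 239.28 g/s.
F1 = (1−0.722)×239.28 + 366.42 = 432.95 g/s.
Purge F14 = 0.250×432.95 = 108.24 g/s.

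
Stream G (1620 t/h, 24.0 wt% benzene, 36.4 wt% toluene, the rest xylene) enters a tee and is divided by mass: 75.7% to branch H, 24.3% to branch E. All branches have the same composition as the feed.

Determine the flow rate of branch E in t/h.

Branch E flow = 0.243×1620 = 393.66 t/h.

393.7 t/h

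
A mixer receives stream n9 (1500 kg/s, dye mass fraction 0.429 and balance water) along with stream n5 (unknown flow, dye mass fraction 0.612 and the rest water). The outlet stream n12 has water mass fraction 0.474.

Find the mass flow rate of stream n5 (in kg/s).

Let n5 be the unknown flow. Total out = 1500 + n5.
water balance: 856.5 + 0.388·n5 = 0.474·(1500 + n5)
(0.388 − 0.474)·n5 = 0.474×1500 − 856.5 = -145.5
n5 = -145.5 / -0.086 = 1691.9 kg/s

1692 kg/s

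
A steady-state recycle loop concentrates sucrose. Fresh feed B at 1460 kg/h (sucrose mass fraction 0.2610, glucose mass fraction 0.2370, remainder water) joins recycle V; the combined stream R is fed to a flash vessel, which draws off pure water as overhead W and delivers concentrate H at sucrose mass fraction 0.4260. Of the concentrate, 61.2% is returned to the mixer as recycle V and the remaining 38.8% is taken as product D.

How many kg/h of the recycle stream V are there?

Overall sucrose balance (none leaves overhead): sucrose in fresh feed = sucrose in product, i.e. 1460×0.261 = (1−0.612)·H·0.426.
H = 381.06/(0.426×0.388) = 2305.4 kg/h.
Recycle V = 0.612×2305.4 = 1410.9 kg/h.

1411 kg/h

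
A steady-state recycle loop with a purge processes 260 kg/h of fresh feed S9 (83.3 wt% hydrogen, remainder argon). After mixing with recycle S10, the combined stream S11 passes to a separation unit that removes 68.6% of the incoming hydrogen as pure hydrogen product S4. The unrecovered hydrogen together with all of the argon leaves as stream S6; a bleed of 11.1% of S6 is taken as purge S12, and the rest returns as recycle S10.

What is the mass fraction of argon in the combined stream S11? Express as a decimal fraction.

0.5656

argon enters only via S9 and leaves only via the purge: 260×0.167 = 0.111×(argon in S6), and the separation unit passes all argon, so argon in S11 = argon in S6 = 391.17 kg/h.
hydrogen in S11: m_A = 260×0.833 + (1−0.111)·(1−0.686)·m_A, so m_A = 216.58/0.7209 = 300.45 kg/h.
S11 = 300.45 + 391.17 = 691.62 kg/h.
argon fraction in S11 = 391.17/691.62 = 0.5656.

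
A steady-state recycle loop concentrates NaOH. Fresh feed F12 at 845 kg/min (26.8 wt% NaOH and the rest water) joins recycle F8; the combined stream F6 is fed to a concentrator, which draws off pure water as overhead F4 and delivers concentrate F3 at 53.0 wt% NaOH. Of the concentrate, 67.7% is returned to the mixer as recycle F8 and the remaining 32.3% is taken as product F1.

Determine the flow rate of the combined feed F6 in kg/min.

Overall NaOH balance (none leaves overhead): NaOH in fresh feed = NaOH in product, i.e. 845×0.268 = (1−0.677)·F3·0.530.
F3 = 226.46/(0.530×0.323) = 1322.9 kg/min.
Recycle F8 = 0.677×1322.9 = 895.57 kg/min.
Combined feed F6 = 845 + 895.57 = 1740.6 kg/min.

1741 kg/min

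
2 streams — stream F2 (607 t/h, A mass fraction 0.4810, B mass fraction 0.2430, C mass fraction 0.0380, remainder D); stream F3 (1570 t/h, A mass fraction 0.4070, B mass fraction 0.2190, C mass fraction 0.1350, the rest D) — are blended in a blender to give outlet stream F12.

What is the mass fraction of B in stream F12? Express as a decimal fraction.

Total flow out = 607 + 1570 = 2177 t/h.
B in = 607×0.243 + 1570×0.219 = 491.33 t/h.
B mass fraction in F12 = 491.33/2177 = 0.2257.

0.2257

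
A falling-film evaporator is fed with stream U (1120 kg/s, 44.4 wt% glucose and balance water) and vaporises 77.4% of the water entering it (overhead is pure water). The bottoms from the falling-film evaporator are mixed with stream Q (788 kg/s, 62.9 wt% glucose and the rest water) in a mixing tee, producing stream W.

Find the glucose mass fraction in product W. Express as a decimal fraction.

Vapour removed = 0.774×0.556×1120 = 481.99 kg/s; concentrate = 638.01 kg/s.
glucose reaching the mixer = 497.28 (from concentrate) + 788×0.629 = 992.93 kg/s.
Product flow = 638.01 + 788 = 1426 kg/s; glucose fraction = 0.696.

0.696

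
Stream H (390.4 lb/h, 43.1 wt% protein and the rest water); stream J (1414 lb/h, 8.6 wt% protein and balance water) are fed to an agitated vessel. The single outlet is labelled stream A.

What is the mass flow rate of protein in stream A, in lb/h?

289.9 lb/h

protein out = protein in = 390.4×0.431 + 1414×0.086 = 289.87 lb/h.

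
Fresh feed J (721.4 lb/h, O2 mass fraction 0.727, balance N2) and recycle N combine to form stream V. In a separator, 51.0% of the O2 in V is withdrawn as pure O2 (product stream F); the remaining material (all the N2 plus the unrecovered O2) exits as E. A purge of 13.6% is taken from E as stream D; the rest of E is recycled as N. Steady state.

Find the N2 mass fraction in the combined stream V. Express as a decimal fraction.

N2 enters only via J and leaves only via the purge: 721.4×0.273 = 0.136×(N2 in E), and the separator passes all N2, so N2 in V = N2 in E = 1448.1 lb/h.
O2 in V: m_A = 721.4×0.727 + (1−0.136)·(1−0.510)·m_A, so m_A = 524.46/0.5766 = 909.51 lb/h.
V = 909.51 + 1448.1 = 2357.6 lb/h.
N2 fraction in V = 1448.1/2357.6 = 0.614.

0.614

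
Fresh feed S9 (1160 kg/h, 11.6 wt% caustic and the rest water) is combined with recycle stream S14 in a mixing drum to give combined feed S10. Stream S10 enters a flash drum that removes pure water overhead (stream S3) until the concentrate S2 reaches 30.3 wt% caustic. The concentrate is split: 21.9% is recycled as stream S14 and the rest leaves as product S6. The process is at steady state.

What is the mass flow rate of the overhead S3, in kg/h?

715.9 kg/h

Overall caustic balance (none leaves overhead): caustic in fresh feed = caustic in product, i.e. 1160×0.116 = (1−0.219)·S2·0.303.
S2 = 134.56/(0.303×0.781) = 568.62 kg/h.
Recycle S14 = 0.219×568.62 = 124.53 kg/h.
Combined feed S10 = 1160 + 124.53 = 1284.5 kg/h.
Overhead S3 = S10 − S2 = 1284.5 − 568.62 = 715.91 kg/h.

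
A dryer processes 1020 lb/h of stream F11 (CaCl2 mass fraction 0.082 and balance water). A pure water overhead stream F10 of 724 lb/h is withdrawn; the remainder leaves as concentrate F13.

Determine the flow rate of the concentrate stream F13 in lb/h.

Concentrate = 1020 − 724 = 296 lb/h.

296 lb/h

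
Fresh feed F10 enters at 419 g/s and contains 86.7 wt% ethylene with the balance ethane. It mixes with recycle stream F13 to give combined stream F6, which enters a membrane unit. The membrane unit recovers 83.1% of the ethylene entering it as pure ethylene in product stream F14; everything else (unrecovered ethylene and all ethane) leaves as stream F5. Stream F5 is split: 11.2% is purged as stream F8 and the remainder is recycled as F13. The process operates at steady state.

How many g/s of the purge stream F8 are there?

ethane enters only via F10 and leaves only via the purge: 419×0.133 = 0.112×(ethane in F5), and the membrane unit passes all ethane, so ethane in F6 = ethane in F5 = 497.56 g/s.
ethylene in F6: m_A = 419×0.867 + (1−0.112)·(1−0.831)·m_A, so m_A = 363.27/0.8499 = 427.42 g/s.
F5 = (1−0.831)×427.42 + 497.56 = 569.8 g/s.
Purge F8 = 0.112×569.8 = 63.817 g/s.

63.82 g/s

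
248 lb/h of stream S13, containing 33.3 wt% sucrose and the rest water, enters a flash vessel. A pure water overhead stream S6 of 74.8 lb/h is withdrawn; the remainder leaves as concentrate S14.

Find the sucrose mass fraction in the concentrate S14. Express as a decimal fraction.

0.477

sucrose is not removed: 248×0.333 = 82.584 lb/h of sucrose enters S14.
Concentrate = 248 − 74.8 = 173.2 lb/h.
Mass fraction = 82.584/173.2 = 0.477.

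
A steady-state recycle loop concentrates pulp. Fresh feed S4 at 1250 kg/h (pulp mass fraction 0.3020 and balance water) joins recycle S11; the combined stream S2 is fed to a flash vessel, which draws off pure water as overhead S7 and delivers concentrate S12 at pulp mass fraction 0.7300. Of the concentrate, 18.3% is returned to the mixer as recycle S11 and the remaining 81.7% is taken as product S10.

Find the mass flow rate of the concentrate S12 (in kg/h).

Overall pulp balance (none leaves overhead): pulp in fresh feed = pulp in product, i.e. 1250×0.302 = (1−0.183)·S12·0.730.
S12 = 377.5/(0.730×0.817) = 632.95 kg/h.

633 kg/h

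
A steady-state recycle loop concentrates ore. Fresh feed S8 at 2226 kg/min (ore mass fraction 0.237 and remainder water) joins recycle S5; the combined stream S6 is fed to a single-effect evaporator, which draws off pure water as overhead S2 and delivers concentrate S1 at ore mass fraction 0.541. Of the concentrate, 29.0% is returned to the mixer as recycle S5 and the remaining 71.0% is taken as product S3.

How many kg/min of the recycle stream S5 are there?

Overall ore balance (none leaves overhead): ore in fresh feed = ore in product, i.e. 2226×0.237 = (1−0.290)·S1·0.541.
S1 = 527.56/(0.541×0.710) = 1373.5 kg/min.
Recycle S5 = 0.290×1373.5 = 398.31 kg/min.

398.3 kg/min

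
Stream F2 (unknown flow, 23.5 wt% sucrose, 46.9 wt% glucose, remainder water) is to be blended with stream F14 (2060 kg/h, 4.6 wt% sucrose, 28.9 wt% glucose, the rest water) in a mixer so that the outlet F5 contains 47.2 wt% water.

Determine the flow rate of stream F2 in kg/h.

2259 kg/h

Let F2 be the unknown flow. Total out = 2060 + F2.
water balance: 1369.9 + 0.296·F2 = 0.472·(2060 + F2)
(0.296 − 0.472)·F2 = 0.472×2060 − 1369.9 = -397.58
F2 = -397.58 / -0.176 = 2259 kg/h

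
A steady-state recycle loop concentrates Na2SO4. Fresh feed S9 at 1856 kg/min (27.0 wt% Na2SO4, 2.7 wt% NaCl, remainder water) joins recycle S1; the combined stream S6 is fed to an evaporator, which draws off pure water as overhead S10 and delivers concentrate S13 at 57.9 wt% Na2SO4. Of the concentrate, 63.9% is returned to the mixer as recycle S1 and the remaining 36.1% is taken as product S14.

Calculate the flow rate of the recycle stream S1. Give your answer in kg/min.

1532 kg/min

Overall Na2SO4 balance (none leaves overhead): Na2SO4 in fresh feed = Na2SO4 in product, i.e. 1856×0.270 = (1−0.639)·S13·0.579.
S13 = 501.12/(0.579×0.361) = 2397.5 kg/min.
Recycle S1 = 0.639×2397.5 = 1532 kg/min.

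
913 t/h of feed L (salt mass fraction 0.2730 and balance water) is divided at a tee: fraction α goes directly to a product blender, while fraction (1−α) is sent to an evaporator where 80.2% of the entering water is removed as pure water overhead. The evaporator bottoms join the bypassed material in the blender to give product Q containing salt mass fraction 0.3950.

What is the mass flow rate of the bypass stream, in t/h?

All 913×0.273 = 249.25 t/h of salt reaches Q, so Q = 249.25/0.395 = 631.01 t/h and vapour = 281.99 t/h.
The evaporator receives (1−α)·913 of feed at 0.727 water and removes 0.802 of that water:
0.802×0.727×(1−α)×913 = 281.99
(1−α) = 281.99/532.33 = 0.5297;  α = 0.4703.
Bypass flow = 0.4703×913 = 429.36 t/h.

429.4 t/h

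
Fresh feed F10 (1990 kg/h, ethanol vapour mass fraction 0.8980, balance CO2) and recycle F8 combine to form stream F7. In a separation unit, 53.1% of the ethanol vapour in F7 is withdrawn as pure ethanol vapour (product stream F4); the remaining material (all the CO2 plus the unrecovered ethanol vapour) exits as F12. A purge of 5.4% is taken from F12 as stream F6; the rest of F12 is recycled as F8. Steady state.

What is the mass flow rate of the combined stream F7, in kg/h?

6971 kg/h

CO2 enters only via F10 and leaves only via the purge: 1990×0.102 = 0.054×(CO2 in F12), and the separation unit passes all CO2, so CO2 in F7 = CO2 in F12 = 3758.9 kg/h.
ethanol vapour in F7: m_A = 1990×0.898 + (1−0.054)·(1−0.531)·m_A, so m_A = 1787/0.5563 = 3212.2 kg/h.
F7 = 3212.2 + 3758.9 = 6971.1 kg/h.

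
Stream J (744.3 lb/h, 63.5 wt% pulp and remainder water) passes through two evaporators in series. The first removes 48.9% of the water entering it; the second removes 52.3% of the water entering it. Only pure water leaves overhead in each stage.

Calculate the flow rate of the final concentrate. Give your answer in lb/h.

water in feed = 744.3×0.365 = 271.67 lb/h.
After stage 1: water left = (1−0.489)×271.67 = 138.82; stream total = 611.45 lb/h.
After stage 2: water left = (1−0.523)×138.82 = 66.219; final concentrate = 538.85 lb/h.

538.8 lb/h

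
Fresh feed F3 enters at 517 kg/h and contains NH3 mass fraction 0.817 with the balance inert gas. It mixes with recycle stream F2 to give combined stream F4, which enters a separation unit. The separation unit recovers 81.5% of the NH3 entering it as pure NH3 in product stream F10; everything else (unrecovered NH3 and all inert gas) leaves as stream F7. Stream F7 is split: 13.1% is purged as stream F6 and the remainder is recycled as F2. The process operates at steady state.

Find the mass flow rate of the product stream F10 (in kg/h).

NH3 in F4: m_A = 517×0.817 + (1−0.131)·(1−0.815)·m_A, so m_A = 422.39/0.8392 = 503.3 kg/h.
Product F10 = 0.815×503.3 = 410.19 kg/h.

410.2 kg/h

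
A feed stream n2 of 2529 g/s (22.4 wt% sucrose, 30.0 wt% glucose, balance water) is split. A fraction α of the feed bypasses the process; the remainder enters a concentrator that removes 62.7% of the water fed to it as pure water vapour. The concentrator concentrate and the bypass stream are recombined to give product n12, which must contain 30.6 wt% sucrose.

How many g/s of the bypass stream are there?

All 2529×0.224 = 566.5 g/s of sucrose reaches n12, so n12 = 566.5/0.306 = 1851.3 g/s and vapour = 677.71 g/s.
The evaporator receives (1−α)·2529 of feed at 0.476 water and removes 0.627 of that water:
0.627×0.476×(1−α)×2529 = 677.71
(1−α) = 677.71/754.79 = 0.8979;  α = 0.1021.
Bypass flow = 0.1021×2529 = 258.26 g/s.

258.3 g/s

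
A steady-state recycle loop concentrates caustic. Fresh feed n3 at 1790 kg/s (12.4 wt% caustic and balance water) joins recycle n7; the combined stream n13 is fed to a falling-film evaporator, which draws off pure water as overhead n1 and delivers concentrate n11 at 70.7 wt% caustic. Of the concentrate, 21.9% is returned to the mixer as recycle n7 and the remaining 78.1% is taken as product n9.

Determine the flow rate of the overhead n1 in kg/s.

Overall caustic balance (none leaves overhead): caustic in fresh feed = caustic in product, i.e. 1790×0.124 = (1−0.219)·n11·0.707.
n11 = 221.96/(0.707×0.781) = 401.98 kg/s.
Recycle n7 = 0.219×401.98 = 88.034 kg/s.
Combined feed n13 = 1790 + 88.034 = 1878 kg/s.
Overhead n1 = n13 − n11 = 1878 − 401.98 = 1476.1 kg/s.

1476 kg/s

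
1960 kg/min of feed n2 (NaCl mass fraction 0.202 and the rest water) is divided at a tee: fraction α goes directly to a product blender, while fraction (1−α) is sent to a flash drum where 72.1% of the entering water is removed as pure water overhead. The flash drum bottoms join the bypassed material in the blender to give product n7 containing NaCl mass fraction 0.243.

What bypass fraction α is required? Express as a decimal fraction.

0.707

All 1960×0.202 = 395.92 kg/min of NaCl reaches n7, so n7 = 395.92/0.243 = 1629.3 kg/min and vapour = 330.7 kg/min.
The evaporator receives (1−α)·1960 of feed at 0.798 water and removes 0.721 of that water:
0.721×0.798×(1−α)×1960 = 330.7
(1−α) = 330.7/1127.7 = 0.2933;  α = 0.7067.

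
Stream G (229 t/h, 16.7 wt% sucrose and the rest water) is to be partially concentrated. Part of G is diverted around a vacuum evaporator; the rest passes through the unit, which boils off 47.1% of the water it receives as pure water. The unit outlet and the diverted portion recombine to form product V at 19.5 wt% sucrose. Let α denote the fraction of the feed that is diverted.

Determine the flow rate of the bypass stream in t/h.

145.2 t/h

All 229×0.167 = 38.243 t/h of sucrose reaches V, so V = 38.243/0.195 = 196.12 t/h and vapour = 32.882 t/h.
The evaporator receives (1−α)·229 of feed at 0.833 water and removes 0.471 of that water:
0.471×0.833×(1−α)×229 = 32.882
(1−α) = 32.882/89.847 = 0.3660;  α = 0.6340.
Bypass flow = 0.6340×229 = 145.19 t/h.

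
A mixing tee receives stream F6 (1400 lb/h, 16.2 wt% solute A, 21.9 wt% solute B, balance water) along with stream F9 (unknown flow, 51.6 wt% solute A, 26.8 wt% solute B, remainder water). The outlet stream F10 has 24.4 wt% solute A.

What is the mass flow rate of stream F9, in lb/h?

Let F9 be the unknown flow. Total out = 1400 + F9.
solute A balance: 226.8 + 0.516·F9 = 0.244·(1400 + F9)
(0.516 − 0.244)·F9 = 0.244×1400 − 226.8 = 114.8
F9 = 114.8 / 0.272 = 422.06 lb/h

422.1 lb/h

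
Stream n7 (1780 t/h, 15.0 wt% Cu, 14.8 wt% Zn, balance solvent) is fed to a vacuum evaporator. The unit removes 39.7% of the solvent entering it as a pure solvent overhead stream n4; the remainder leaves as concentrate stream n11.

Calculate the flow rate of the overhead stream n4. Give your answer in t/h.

496.1 t/h

solvent entering = 1780×0.702 = 1249.6 t/h; overhead removed = 0.397×1249.6 = 496.08 t/h.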